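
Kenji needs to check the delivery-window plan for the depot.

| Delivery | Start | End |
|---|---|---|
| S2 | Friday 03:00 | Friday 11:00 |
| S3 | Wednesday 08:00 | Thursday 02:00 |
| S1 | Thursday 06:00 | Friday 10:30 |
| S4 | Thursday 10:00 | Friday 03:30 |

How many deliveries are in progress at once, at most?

3

Sort all start/end points and keep a running count:
Wednesday 08:00 start S3 → 1
Thursday 02:00 end S3 → 0
Thursday 06:00 start S1 → 1
Thursday 10:00 start S4 → 2
Friday 03:00 start S2 → 3
Friday 03:30 end S4 → 2
Friday 10:30 end S1 → 1
Friday 11:00 end S2 → 0
Peak is 3, at Friday 03:00 (S1, S2, S4).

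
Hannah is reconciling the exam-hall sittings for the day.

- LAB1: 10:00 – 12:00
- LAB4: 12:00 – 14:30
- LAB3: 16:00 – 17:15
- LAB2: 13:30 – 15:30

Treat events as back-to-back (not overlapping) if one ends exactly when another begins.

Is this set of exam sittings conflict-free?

No

Two intervals overlap when each starts before the other ends.
Sorted by start: LAB1, LAB4, LAB2, LAB3.
LAB4 starts exactly when LAB1 ends (back-to-back, no overlap); LAB1 is clear from here.
LAB2 starts before LAB4 ends → LAB4 and LAB2 overlap.
That's a conflict, so the schedule is not conflict-free.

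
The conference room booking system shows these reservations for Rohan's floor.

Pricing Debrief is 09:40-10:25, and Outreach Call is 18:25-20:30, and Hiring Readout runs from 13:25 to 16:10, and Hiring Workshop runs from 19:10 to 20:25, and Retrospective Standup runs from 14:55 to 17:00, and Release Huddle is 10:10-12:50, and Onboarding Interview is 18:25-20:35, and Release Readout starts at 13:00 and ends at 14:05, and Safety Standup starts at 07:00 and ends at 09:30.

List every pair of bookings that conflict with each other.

Hiring Readout & Release Readout, Hiring Readout & Retrospective Standup, Hiring Workshop & Onboarding Interview, Hiring Workshop & Outreach Call, Onboarding Interview & Outreach Call, Pricing Debrief & Release Huddle

Sorted by start: Safety Standup, Pricing Debrief, Release Huddle, Release Readout, Hiring Readout, Retrospective Standup, Onboarding Interview, Outreach Call, Hiring Workshop.
Pricing Debrief starts after Safety Standup ends, so nothing later overlaps Safety Standup either.
Release Huddle starts before Pricing Debrief ends → Pricing Debrief and Release Huddle overlap.
Release Readout starts after Pricing Debrief ends, so nothing later overlaps Pricing Debrief either.
Release Readout starts after Release Huddle ends, so nothing later overlaps Release Huddle either.
Hiring Readout starts before Release Readout ends → Release Readout and Hiring Readout overlap.
Retrospective Standup starts after Release Readout ends, so nothing later overlaps Release Readout either.
Retrospective Standup starts before Hiring Readout ends → Hiring Readout and Retrospective Standup overlap.
Onboarding Interview starts after Hiring Readout ends, so nothing later overlaps Hiring Readout either.
Onboarding Interview starts after Retrospective Standup ends, so nothing later overlaps Retrospective Standup either.
Outreach Call starts before Onboarding Interview ends → Onboarding Interview and Outreach Call overlap.
Hiring Workshop starts before Onboarding Interview ends → Onboarding Interview and Hiring Workshop overlap.
Hiring Workshop starts before Outreach Call ends → Outreach Call and Hiring Workshop overlap.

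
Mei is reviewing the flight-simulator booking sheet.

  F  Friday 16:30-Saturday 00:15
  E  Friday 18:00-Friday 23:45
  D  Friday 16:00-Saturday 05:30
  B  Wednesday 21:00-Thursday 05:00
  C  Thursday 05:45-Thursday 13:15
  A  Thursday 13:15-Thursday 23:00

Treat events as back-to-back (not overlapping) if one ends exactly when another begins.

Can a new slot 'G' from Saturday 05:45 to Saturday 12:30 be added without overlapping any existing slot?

B: ends Thursday 05:00 at or before G starts Saturday 05:45 → clear.
C: ends Thursday 13:15 at or before G starts Saturday 05:45 → clear.
A: ends Thursday 23:00 at or before G starts Saturday 05:45 → clear.
D: ends Saturday 05:30 at or before G starts Saturday 05:45 → clear.
F: ends Saturday 00:15 at or before G starts Saturday 05:45 → clear.
E: ends Friday 23:45 at or before G starts Saturday 05:45 → clear.

Yes — the slot is free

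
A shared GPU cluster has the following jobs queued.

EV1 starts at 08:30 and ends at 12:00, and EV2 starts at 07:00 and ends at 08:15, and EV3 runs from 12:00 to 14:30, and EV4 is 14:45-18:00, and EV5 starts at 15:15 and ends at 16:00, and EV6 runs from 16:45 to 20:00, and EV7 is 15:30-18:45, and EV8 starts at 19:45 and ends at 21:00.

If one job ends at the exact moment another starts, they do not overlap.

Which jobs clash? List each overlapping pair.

EV4 & EV5, EV4 & EV6, EV4 & EV7, EV5 & EV7, EV6 & EV7, EV6 & EV8

Sorted by start: EV2, EV1, EV3, EV4, EV5, EV7, EV6, EV8.
EV1 starts after EV2 ends, so nothing later overlaps EV2 either.
EV3 starts exactly when EV1 ends (back-to-back, no overlap), so nothing later overlaps EV1 either.
EV4 starts after EV3 ends, so nothing later overlaps EV3 either.
EV5 starts before EV4 ends → EV4 and EV5 overlap.
EV7 starts before EV4 ends → EV4 and EV7 overlap.
EV6 starts before EV4 ends → EV4 and EV6 overlap.
EV8 starts after EV4 ends.
EV7 starts before EV5 ends → EV5 and EV7 overlap.
EV6 starts after EV5 ends, so nothing later overlaps EV5 either.
EV6 starts before EV7 ends → EV7 and EV6 overlap.
EV8 starts after EV7 ends.
EV8 starts before EV6 ends → EV6 and EV8 overlap.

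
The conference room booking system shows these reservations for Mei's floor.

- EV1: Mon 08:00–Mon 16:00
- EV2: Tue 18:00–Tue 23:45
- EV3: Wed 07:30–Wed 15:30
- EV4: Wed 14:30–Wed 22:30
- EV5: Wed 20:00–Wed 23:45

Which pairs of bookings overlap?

Check each pair: they overlap iff neither finishes before the other starts.
Sorted by start: EV1, EV2, EV3, EV4, EV5.
EV2 starts after EV1 ends — done with EV1.
EV3 starts after EV2 ends — done with EV2.
EV4 starts before EV3 ends → EV3 and EV4 overlap.
EV5 starts after EV3 ends.
EV5 starts before EV4 ends → EV4 and EV5 overlap.

EV3 & EV4, EV4 & EV5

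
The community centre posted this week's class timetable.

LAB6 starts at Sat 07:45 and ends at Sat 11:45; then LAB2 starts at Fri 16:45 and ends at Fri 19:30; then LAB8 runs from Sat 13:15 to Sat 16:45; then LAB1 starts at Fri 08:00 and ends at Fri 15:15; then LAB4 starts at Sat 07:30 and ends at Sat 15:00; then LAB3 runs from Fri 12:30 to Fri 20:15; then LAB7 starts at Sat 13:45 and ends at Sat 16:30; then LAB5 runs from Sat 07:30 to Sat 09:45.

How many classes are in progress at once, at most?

3

Walk through starts and ends in time order (an end at T is processed before a start at T):
Fri 08:00 start LAB1 → 1
Fri 12:30 start LAB3 → 2
Fri 15:15 end LAB1 → 1
Fri 16:45 start LAB2 → 2
Fri 19:30 end LAB2 → 1
Fri 20:15 end LAB3 → 0
Sat 07:30 start LAB4 → 1
Sat 07:30 start LAB5 → 2
Sat 07:45 start LAB6 → 3
Sat 09:45 end LAB5 → 2
Sat 11:45 end LAB6 → 1
Sat 13:15 start LAB8 → 2
Sat 13:45 start LAB7 → 3
Sat 15:00 end LAB4 → 2
Sat 16:30 end LAB7 → 1
Sat 16:45 end LAB8 → 0
Peak is 3, at Sat 07:45 (LAB4, LAB5, LAB6).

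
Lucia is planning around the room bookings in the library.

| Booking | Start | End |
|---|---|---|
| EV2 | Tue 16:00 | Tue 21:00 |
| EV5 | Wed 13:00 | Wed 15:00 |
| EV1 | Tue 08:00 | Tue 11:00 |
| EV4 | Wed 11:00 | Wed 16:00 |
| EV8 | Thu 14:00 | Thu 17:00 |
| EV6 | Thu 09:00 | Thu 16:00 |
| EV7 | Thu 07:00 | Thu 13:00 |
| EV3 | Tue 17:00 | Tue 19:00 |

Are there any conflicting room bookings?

Sorted by start: EV1, EV2, EV3, EV4, EV5, EV7, EV6, EV8.
EV2 starts after EV1 ends — done with EV1.
EV3 starts before EV2 ends → EV2 and EV3 overlap.
That's a conflict, so the schedule is not conflict-free.

Yes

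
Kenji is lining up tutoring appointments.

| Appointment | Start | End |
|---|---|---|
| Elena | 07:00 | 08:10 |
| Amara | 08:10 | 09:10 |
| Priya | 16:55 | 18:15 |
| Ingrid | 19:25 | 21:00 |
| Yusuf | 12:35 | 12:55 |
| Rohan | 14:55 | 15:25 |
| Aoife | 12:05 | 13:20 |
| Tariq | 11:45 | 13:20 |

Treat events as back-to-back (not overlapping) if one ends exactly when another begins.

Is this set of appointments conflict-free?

No

Sorted by start: Elena, Amara, Tariq, Aoife, Yusuf, Rohan, Priya, Ingrid.
Amara starts exactly when Elena ends (back-to-back, no overlap); Elena is clear from here.
Tariq starts after Amara ends; Amara is clear from here.
Aoife starts before Tariq ends → Tariq and Aoife overlap.
That's a conflict, so the schedule is not conflict-free.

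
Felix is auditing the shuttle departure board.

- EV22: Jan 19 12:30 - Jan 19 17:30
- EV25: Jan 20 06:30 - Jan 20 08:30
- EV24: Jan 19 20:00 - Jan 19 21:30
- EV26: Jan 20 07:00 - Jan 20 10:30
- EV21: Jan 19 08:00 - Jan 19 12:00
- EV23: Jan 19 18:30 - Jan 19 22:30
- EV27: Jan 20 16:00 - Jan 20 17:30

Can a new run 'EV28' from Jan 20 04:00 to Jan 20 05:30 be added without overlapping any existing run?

EV21: ends Jan 19 12:00 at or before EV28 starts Jan 20 04:00 → clear.
EV22: ends Jan 19 17:30 at or before EV28 starts Jan 20 04:00 → clear.
EV23: ends Jan 19 22:30 at or before EV28 starts Jan 20 04:00 → clear.
EV24: ends Jan 19 21:30 at or before EV28 starts Jan 20 04:00 → clear.
EV25: starts Jan 20 06:30 at or after EV28 ends Jan 20 05:30 → clear.
EV26: starts Jan 20 07:00 at or after EV28 ends Jan 20 05:30 → clear.
EV27: starts Jan 20 16:00 at or after EV28 ends Jan 20 05:30 → clear.

Yes — the slot is free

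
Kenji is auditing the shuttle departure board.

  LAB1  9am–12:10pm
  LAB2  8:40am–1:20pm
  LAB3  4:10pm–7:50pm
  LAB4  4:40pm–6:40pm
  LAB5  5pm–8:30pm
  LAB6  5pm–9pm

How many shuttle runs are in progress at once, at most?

Sort all start/end points and keep a running count:
8:40am start LAB2 → 1
9am start LAB1 → 2
12:10pm end LAB1 → 1
1:20pm end LAB2 → 0
4:10pm start LAB3 → 1
4:40pm start LAB4 → 2
5pm start LAB5 → 3
5pm start LAB6 → 4
6:40pm end LAB4 → 3
7:50pm end LAB3 → 2
8:30pm end LAB5 → 1
9pm end LAB6 → 0
Peak is 4, at 5pm (LAB3, LAB4, LAB5, LAB6).

4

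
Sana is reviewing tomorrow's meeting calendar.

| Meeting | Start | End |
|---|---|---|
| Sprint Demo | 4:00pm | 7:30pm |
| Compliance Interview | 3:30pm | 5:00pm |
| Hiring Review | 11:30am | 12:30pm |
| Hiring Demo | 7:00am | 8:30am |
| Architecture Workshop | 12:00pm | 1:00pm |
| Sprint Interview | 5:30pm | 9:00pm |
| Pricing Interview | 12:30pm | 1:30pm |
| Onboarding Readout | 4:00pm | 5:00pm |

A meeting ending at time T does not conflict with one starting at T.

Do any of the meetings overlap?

Yes

Sorted by start: Hiring Demo, Hiring Review, Architecture Workshop, Pricing Interview, Compliance Interview, Sprint Demo, Onboarding Readout, Sprint Interview.
Hiring Review starts after Hiring Demo ends — done with Hiring Demo.
Architecture Workshop starts before Hiring Review ends → Hiring Review and Architecture Workshop overlap.
That's a conflict, so the schedule is not conflict-free.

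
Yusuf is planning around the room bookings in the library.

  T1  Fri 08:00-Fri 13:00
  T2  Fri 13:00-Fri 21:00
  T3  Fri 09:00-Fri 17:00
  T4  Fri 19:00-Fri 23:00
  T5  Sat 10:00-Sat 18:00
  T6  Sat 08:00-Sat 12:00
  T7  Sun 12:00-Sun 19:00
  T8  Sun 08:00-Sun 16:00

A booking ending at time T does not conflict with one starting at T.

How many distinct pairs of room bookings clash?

5

Two intervals overlap when each starts before the other ends.
Sorted by start: T1, T3, T2, T4, T6, T5, T8, T7.
T3 starts before T1 ends → T1 and T3 overlap.
T2 starts exactly when T1 ends (back-to-back, no overlap), so nothing later overlaps T1 either.
T2 starts before T3 ends → T3 and T2 overlap.
T4 starts after T3 ends, so nothing later overlaps T3 either.
T4 starts before T2 ends → T2 and T4 overlap.
T6 starts after T2 ends, so nothing later overlaps T2 either.
T6 starts after T4 ends, so nothing later overlaps T4 either.
T5 starts before T6 ends → T6 and T5 overlap.
T8 starts after T6 ends, so nothing later overlaps T6 either.
T8 starts after T5 ends, so nothing later overlaps T5 either.
T7 starts before T8 ends → T8 and T7 overlap.
Overlapping pairs: T1 & T3, T2 & T3, T2 & T4, T5 & T6, T7 & T8 — 5 in total.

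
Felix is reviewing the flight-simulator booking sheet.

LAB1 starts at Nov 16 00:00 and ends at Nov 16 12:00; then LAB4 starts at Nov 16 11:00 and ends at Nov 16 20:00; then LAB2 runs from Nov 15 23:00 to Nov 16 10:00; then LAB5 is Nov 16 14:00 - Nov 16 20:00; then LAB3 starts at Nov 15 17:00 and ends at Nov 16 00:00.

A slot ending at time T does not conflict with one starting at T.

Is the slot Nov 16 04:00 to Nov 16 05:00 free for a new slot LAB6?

No — it overlaps LAB1, LAB2

LAB3: ends Nov 16 00:00 at or before LAB6 starts Nov 16 04:00 → clear.
LAB2: starts Nov 15 23:00 before LAB6 ends Nov 16 05:00, and ends Nov 16 10:00 after LAB6 starts Nov 16 04:00 → overlap.
LAB1: starts Nov 16 00:00 before LAB6 ends Nov 16 05:00, and ends Nov 16 12:00 after LAB6 starts Nov 16 04:00 → overlap.
LAB4: starts Nov 16 11:00 at or after LAB6 ends Nov 16 05:00 → clear.
LAB5: starts Nov 16 14:00 at or after LAB6 ends Nov 16 05:00 → clear.
LAB6 overlaps LAB1, LAB2.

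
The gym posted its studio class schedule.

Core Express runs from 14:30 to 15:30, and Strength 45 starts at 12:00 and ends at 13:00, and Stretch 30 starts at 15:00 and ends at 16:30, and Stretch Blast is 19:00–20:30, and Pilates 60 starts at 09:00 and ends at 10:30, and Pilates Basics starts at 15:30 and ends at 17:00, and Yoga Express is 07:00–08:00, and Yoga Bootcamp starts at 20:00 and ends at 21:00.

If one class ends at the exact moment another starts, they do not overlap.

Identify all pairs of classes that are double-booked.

Check each pair: they overlap iff neither finishes before the other starts.
Sorted by start: Yoga Express, Pilates 60, Strength 45, Core Express, Stretch 30, Pilates Basics, Stretch Blast, Yoga Bootcamp.
Pilates 60 starts after Yoga Express ends; Yoga Express is clear from here.
Strength 45 starts after Pilates 60 ends; Pilates 60 is clear from here.
Core Express starts after Strength 45 ends; Strength 45 is clear from here.
Stretch 30 starts before Core Express ends → Core Express and Stretch 30 overlap.
Pilates Basics starts exactly when Core Express ends (back-to-back, no overlap); Core Express is clear from here.
Pilates Basics starts before Stretch 30 ends → Stretch 30 and Pilates Basics overlap.
Stretch Blast starts after Stretch 30 ends; Stretch 30 is clear from here.
Stretch Blast starts after Pilates Basics ends; Pilates Basics is clear from here.
Yoga Bootcamp starts before Stretch Blast ends → Stretch Blast and Yoga Bootcamp overlap.

Core Express & Stretch 30, Pilates Basics & Stretch 30, Stretch Blast & Yoga Bootcamp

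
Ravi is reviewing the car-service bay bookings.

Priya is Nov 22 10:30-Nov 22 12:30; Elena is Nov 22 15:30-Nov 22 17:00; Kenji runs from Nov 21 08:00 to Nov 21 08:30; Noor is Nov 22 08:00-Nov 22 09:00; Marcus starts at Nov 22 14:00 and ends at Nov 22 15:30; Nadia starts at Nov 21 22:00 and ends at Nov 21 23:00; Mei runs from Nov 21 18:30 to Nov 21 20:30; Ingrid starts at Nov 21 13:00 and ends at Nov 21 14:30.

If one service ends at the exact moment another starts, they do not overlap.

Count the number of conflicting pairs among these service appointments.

0

Check each pair: they overlap iff neither finishes before the other starts.
Sorted by start: Kenji, Ingrid, Mei, Nadia, Noor, Priya, Marcus, Elena.
Ingrid starts after Kenji ends; Kenji is clear from here.
Mei starts after Ingrid ends; Ingrid is clear from here.
Nadia starts after Mei ends; Mei is clear from here.
Noor starts after Nadia ends; Nadia is clear from here.
Priya starts after Noor ends; Noor is clear from here.
Marcus starts after Priya ends; Priya is clear from here.
Elena starts exactly when Marcus ends (back-to-back, no overlap).
No pair overlaps.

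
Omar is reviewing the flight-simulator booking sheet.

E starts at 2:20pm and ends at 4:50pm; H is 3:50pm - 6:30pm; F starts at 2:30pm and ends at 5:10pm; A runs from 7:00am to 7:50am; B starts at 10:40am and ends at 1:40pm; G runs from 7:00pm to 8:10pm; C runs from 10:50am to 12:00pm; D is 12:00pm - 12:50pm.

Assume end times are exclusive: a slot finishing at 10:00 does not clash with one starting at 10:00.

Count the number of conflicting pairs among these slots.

5

Sorted by start: A, B, C, D, E, F, H, G.
B starts after A ends — done with A.
C starts before B ends → B and C overlap.
D starts before B ends → B and D overlap.
E starts after B ends — done with B.
D starts exactly when C ends (back-to-back, no overlap) — done with C.
E starts after D ends — done with D.
F starts before E ends → E and F overlap.
H starts before E ends → E and H overlap.
G starts after E ends.
H starts before F ends → F and H overlap.
G starts after F ends.
G starts after H ends.
Overlapping pairs: B & C, B & D, E & F, E & H, F & H — 5 in total.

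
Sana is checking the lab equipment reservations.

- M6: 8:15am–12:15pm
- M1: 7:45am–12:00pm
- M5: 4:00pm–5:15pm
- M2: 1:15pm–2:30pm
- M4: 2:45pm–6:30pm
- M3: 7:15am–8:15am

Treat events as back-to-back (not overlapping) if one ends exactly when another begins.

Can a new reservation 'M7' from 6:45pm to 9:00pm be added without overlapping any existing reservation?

M3: ends 8:15am at or before M7 starts 6:45pm → clear.
M1: ends 12:00pm at or before M7 starts 6:45pm → clear.
M6: ends 12:15pm at or before M7 starts 6:45pm → clear.
M2: ends 2:30pm at or before M7 starts 6:45pm → clear.
M4: ends 6:30pm at or before M7 starts 6:45pm → clear.
M5: ends 5:15pm at or before M7 starts 6:45pm → clear.

Yes — the slot is free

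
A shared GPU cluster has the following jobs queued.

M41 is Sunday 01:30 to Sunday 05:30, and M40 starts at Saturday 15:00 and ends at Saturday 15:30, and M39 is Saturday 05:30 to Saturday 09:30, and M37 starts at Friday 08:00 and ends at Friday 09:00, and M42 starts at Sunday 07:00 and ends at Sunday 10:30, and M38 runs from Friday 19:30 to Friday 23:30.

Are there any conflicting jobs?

Sorted by start: M37, M38, M39, M40, M41, M42.
M38 starts after M37 ends; M37 is clear from here.
M39 starts after M38 ends; M38 is clear from here.
M40 starts after M39 ends; M39 is clear from here.
M41 starts after M40 ends; M40 is clear from here.
M42 starts after M41 ends.
Every pair is clear; the schedule has no overlaps.

No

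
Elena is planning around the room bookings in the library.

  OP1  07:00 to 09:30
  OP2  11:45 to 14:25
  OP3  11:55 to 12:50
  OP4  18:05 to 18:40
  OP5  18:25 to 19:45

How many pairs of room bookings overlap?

Sorted by start: OP1, OP2, OP3, OP4, OP5.
OP2 starts after OP1 ends, so OP1 has no further overlaps.
OP3 starts before OP2 ends → OP2 and OP3 overlap.
OP4 starts after OP2 ends, so OP2 has no further overlaps.
OP4 starts after OP3 ends, so OP3 has no further overlaps.
OP5 starts before OP4 ends → OP4 and OP5 overlap.
Overlapping pairs: OP2 & OP3, OP4 & OP5 — 2 in total.

2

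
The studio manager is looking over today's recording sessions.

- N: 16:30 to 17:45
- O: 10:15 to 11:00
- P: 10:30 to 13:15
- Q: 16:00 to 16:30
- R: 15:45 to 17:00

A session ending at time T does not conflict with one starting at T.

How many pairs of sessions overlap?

3

Sorted by start: O, P, R, Q, N.
P starts before O ends → O and P overlap.
R starts after O ends, so O has no further overlaps.
R starts after P ends, so P has no further overlaps.
Q starts before R ends → R and Q overlap.
N starts before R ends → R and N overlap.
N starts exactly when Q ends (back-to-back, no overlap).
Overlapping pairs: N & R, O & P, Q & R — 3 in total.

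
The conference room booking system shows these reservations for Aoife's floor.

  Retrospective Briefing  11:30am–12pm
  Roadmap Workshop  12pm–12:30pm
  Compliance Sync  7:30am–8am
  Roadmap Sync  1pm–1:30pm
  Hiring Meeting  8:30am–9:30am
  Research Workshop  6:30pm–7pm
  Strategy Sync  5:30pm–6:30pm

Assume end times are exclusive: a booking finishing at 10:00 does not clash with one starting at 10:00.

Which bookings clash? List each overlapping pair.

none

Sorted by start: Compliance Sync, Hiring Meeting, Retrospective Briefing, Roadmap Workshop, Roadmap Sync, Strategy Sync, Research Workshop.
Hiring Meeting starts after Compliance Sync ends, so Compliance Sync has no further overlaps.
Retrospective Briefing starts after Hiring Meeting ends, so Hiring Meeting has no further overlaps.
Roadmap Workshop starts exactly when Retrospective Briefing ends (back-to-back, no overlap), so Retrospective Briefing has no further overlaps.
Roadmap Sync starts after Roadmap Workshop ends, so Roadmap Workshop has no further overlaps.
Strategy Sync starts after Roadmap Sync ends, so Roadmap Sync has no further overlaps.
Research Workshop starts exactly when Strategy Sync ends (back-to-back, no overlap).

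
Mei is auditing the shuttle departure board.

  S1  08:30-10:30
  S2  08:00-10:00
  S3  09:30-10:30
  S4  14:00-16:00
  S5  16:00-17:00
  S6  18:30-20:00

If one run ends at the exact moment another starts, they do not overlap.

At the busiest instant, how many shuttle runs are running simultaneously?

3

Walk through starts and ends in time order (an end at T is processed before a start at T):
08:00 start S2 → 1
08:30 start S1 → 2
09:30 start S3 → 3
10:00 end S2 → 2
10:30 end S1 → 1
10:30 end S3 → 0
14:00 start S4 → 1
16:00 end S4 → 0
16:00 start S5 → 1
17:00 end S5 → 0
18:30 start S6 → 1
20:00 end S6 → 0
Peak is 3, at 09:30 (S1, S2, S3).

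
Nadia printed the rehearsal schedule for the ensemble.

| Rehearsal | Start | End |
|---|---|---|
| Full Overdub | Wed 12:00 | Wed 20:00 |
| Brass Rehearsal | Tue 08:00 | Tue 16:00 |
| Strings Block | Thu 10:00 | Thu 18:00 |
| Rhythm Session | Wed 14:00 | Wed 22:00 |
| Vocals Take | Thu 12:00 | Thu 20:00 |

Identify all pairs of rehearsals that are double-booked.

Check each pair: they overlap iff neither finishes before the other starts.
Sorted by start: Brass Rehearsal, Full Overdub, Rhythm Session, Strings Block, Vocals Take.
Full Overdub starts after Brass Rehearsal ends — done with Brass Rehearsal.
Rhythm Session starts before Full Overdub ends → Full Overdub and Rhythm Session overlap.
Strings Block starts after Full Overdub ends — done with Full Overdub.
Strings Block starts after Rhythm Session ends — done with Rhythm Session.
Vocals Take starts before Strings Block ends → Strings Block and Vocals Take overlap.

Full Overdub & Rhythm Session, Strings Block & Vocals Take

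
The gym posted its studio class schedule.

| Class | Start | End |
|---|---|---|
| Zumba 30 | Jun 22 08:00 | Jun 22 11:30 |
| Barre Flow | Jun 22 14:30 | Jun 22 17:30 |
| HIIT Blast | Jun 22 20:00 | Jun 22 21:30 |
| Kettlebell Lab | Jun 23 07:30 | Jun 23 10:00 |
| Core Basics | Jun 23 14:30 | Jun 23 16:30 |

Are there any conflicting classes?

No

Check each pair: they overlap iff neither finishes before the other starts.
Sorted by start: Zumba 30, Barre Flow, HIIT Blast, Kettlebell Lab, Core Basics.
Barre Flow starts after Zumba 30 ends — done with Zumba 30.
HIIT Blast starts after Barre Flow ends — done with Barre Flow.
Kettlebell Lab starts after HIIT Blast ends — done with HIIT Blast.
Core Basics starts after Kettlebell Lab ends.
Every pair is clear; the schedule has no overlaps.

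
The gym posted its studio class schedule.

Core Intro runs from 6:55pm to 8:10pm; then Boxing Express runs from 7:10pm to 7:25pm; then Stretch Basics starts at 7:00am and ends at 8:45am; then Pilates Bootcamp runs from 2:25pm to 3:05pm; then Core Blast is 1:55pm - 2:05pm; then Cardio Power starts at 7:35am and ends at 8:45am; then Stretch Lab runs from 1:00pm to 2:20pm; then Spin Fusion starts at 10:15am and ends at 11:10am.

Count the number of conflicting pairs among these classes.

3

Sorted by start: Stretch Basics, Cardio Power, Spin Fusion, Stretch Lab, Core Blast, Pilates Bootcamp, Core Intro, Boxing Express.
Cardio Power starts before Stretch Basics ends → Stretch Basics and Cardio Power overlap.
Spin Fusion starts after Stretch Basics ends, so Stretch Basics has no further overlaps.
Spin Fusion starts after Cardio Power ends, so Cardio Power has no further overlaps.
Stretch Lab starts after Spin Fusion ends, so Spin Fusion has no further overlaps.
Core Blast starts before Stretch Lab ends → Stretch Lab and Core Blast overlap.
Pilates Bootcamp starts after Stretch Lab ends, so Stretch Lab has no further overlaps.
Pilates Bootcamp starts after Core Blast ends, so Core Blast has no further overlaps.
Core Intro starts after Pilates Bootcamp ends, so Pilates Bootcamp has no further overlaps.
Boxing Express starts before Core Intro ends → Core Intro and Boxing Express overlap.
Overlapping pairs: Boxing Express & Core Intro, Cardio Power & Stretch Basics, Core Blast & Stretch Lab — 3 in total.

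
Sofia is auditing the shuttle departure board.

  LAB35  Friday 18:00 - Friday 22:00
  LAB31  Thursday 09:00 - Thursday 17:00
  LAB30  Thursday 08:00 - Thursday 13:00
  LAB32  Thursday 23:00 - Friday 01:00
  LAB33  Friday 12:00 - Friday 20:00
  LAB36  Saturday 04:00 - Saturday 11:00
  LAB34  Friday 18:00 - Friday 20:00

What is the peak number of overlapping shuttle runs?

3

Sort all start/end points and keep a running count:
Thursday 08:00 start LAB30 → 1
Thursday 09:00 start LAB31 → 2
Thursday 13:00 end LAB30 → 1
Thursday 17:00 end LAB31 → 0
Thursday 23:00 start LAB32 → 1
Friday 01:00 end LAB32 → 0
Friday 12:00 start LAB33 → 1
Friday 18:00 start LAB34 → 2
Friday 18:00 start LAB35 → 3
Friday 20:00 end LAB33 → 2
Friday 20:00 end LAB34 → 1
Friday 22:00 end LAB35 → 0
Saturday 04:00 start LAB36 → 1
Saturday 11:00 end LAB36 → 0
Peak is 3, at Friday 18:00 (LAB33, LAB34, LAB35).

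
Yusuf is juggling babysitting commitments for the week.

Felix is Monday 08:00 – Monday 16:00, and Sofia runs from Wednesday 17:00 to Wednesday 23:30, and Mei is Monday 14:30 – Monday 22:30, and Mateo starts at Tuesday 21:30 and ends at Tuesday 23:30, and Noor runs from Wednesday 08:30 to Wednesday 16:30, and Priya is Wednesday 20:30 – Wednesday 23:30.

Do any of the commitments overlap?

Sorted by start: Felix, Mei, Mateo, Noor, Sofia, Priya.
Mei starts before Felix ends → Felix and Mei overlap.
That's a conflict, so the schedule is not conflict-free.

Yes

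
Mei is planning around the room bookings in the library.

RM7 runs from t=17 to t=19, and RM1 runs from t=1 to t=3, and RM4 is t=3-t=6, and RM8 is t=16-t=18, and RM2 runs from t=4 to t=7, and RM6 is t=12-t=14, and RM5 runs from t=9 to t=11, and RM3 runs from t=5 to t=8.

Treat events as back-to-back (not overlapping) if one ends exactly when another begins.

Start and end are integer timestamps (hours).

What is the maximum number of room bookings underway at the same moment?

3

Sweep the timeline, counting +1 at each start and −1 at each end (ends before starts at a tie):
t=1 start RM1 → 1
t=3 end RM1 → 0
t=3 start RM4 → 1
t=4 start RM2 → 2
t=5 start RM3 → 3
t=6 end RM4 → 2
t=7 end RM2 → 1
t=8 end RM3 → 0
t=9 start RM5 → 1
t=11 end RM5 → 0
t=12 start RM6 → 1
t=14 end RM6 → 0
t=16 start RM8 → 1
t=17 start RM7 → 2
t=18 end RM8 → 1
t=19 end RM7 → 0
Peak is 3, at t=5 (RM2, RM3, RM4).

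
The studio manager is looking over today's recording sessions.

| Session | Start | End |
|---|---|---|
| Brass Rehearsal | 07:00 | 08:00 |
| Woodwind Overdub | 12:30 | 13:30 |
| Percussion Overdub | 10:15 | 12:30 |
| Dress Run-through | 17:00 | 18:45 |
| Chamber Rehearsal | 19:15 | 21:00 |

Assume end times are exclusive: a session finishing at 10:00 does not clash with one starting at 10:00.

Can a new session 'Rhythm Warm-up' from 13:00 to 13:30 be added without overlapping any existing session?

No — it overlaps Woodwind Overdub

Brass Rehearsal: ends 08:00 at or before Rhythm Warm-up starts 13:00 → clear.
Percussion Overdub: ends 12:30 at or before Rhythm Warm-up starts 13:00 → clear.
Woodwind Overdub: starts 12:30 before Rhythm Warm-up ends 13:30, and ends 13:30 after Rhythm Warm-up starts 13:00 → overlap.
Dress Run-through: starts 17:00 at or after Rhythm Warm-up ends 13:30 → clear.
Chamber Rehearsal: starts 19:15 at or after Rhythm Warm-up ends 13:30 → clear.
Rhythm Warm-up overlaps Woodwind Overdub.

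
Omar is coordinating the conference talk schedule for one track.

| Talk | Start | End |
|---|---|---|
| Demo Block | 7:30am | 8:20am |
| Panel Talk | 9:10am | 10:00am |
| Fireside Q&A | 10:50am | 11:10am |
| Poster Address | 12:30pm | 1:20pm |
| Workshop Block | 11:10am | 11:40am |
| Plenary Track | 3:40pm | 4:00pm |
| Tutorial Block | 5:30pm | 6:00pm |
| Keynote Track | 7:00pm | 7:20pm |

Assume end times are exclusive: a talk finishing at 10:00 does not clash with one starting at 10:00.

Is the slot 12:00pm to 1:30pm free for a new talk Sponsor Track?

Demo Block: ends 8:20am at or before Sponsor Track starts 12:00pm → clear.
Panel Talk: ends 10:00am at or before Sponsor Track starts 12:00pm → clear.
Fireside Q&A: ends 11:10am at or before Sponsor Track starts 12:00pm → clear.
Workshop Block: ends 11:40am at or before Sponsor Track starts 12:00pm → clear.
Poster Address: starts 12:30pm before Sponsor Track ends 1:30pm, and ends 1:20pm after Sponsor Track starts 12:00pm → overlap.
Plenary Track: starts 3:40pm at or after Sponsor Track ends 1:30pm → clear.
Tutorial Block: starts 5:30pm at or after Sponsor Track ends 1:30pm → clear.
Keynote Track: starts 7:00pm at or after Sponsor Track ends 1:30pm → clear.
Sponsor Track overlaps Poster Address.

No — it overlaps Poster Address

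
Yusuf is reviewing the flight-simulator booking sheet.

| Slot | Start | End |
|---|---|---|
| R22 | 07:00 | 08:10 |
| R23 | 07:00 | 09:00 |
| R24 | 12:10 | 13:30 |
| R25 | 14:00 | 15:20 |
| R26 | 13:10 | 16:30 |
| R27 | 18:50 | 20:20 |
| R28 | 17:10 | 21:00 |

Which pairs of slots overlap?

Sorted by start: R22, R23, R24, R26, R25, R28, R27.
R23 starts before R22 ends → R22 and R23 overlap.
R24 starts after R22 ends; R22 is clear from here.
R24 starts after R23 ends; R23 is clear from here.
R26 starts before R24 ends → R24 and R26 overlap.
R25 starts after R24 ends; R24 is clear from here.
R25 starts before R26 ends → R26 and R25 overlap.
R28 starts after R26 ends; R26 is clear from here.
R28 starts after R25 ends; R25 is clear from here.
R27 starts before R28 ends → R28 and R27 overlap.

R22 & R23, R24 & R26, R25 & R26, R27 & R28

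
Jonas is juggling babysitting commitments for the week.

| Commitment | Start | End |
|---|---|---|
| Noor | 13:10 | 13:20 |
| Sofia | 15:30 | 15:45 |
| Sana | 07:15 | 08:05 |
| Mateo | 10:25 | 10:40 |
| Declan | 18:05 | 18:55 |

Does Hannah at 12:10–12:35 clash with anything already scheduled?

No — it doesn't clash with anything

Sana: ends 08:05 at or before Hannah starts 12:10 → clear.
Mateo: ends 10:40 at or before Hannah starts 12:10 → clear.
Noor: starts 13:10 at or after Hannah ends 12:35 → clear.
Sofia: starts 15:30 at or after Hannah ends 12:35 → clear.
Declan: starts 18:05 at or after Hannah ends 12:35 → clear.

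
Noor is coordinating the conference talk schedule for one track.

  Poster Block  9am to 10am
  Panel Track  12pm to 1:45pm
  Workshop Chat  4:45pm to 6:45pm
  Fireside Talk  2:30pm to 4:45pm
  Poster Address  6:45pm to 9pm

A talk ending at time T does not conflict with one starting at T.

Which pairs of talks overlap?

no overlapping pairs

Check each pair: they overlap iff neither finishes before the other starts.
Sorted by start: Poster Block, Panel Track, Fireside Talk, Workshop Chat, Poster Address.
Panel Track starts after Poster Block ends — done with Poster Block.
Fireside Talk starts after Panel Track ends — done with Panel Track.
Workshop Chat starts exactly when Fireside Talk ends (back-to-back, no overlap) — done with Fireside Talk.
Poster Address starts exactly when Workshop Chat ends (back-to-back, no overlap).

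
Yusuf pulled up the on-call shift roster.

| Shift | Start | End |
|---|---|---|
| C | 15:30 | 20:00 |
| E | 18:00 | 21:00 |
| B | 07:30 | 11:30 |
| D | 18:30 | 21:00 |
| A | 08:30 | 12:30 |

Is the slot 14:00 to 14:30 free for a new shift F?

B: ends 11:30 at or before F starts 14:00 → clear.
A: ends 12:30 at or before F starts 14:00 → clear.
C: starts 15:30 at or after F ends 14:30 → clear.
E: starts 18:00 at or after F ends 14:30 → clear.
D: starts 18:30 at or after F ends 14:30 → clear.

Yes — the slot is free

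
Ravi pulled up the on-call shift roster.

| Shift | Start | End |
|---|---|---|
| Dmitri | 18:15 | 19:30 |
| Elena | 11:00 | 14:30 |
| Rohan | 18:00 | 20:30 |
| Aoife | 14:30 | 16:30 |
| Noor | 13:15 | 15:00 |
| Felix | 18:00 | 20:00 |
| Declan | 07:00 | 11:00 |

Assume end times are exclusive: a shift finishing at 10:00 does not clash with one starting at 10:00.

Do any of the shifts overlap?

Sorted by start: Declan, Elena, Noor, Aoife, Rohan, Felix, Dmitri.
Elena starts exactly when Declan ends (back-to-back, no overlap) — done with Declan.
Noor starts before Elena ends → Elena and Noor overlap.
That's a conflict, so the schedule is not conflict-free.

Yes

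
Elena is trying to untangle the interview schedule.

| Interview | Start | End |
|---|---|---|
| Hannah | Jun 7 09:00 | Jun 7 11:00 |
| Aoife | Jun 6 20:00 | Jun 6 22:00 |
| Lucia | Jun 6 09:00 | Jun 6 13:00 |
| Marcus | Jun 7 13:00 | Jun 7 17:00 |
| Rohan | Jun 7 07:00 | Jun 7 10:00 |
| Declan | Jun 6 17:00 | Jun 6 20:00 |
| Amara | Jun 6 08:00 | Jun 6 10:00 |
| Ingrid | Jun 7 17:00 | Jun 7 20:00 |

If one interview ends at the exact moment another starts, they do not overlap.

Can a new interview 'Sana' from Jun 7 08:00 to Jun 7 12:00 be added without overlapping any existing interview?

Amara: ends Jun 6 10:00 at or before Sana starts Jun 7 08:00 → clear.
Lucia: ends Jun 6 13:00 at or before Sana starts Jun 7 08:00 → clear.
Declan: ends Jun 6 20:00 at or before Sana starts Jun 7 08:00 → clear.
Aoife: ends Jun 6 22:00 at or before Sana starts Jun 7 08:00 → clear.
Rohan: starts Jun 7 07:00 before Sana ends Jun 7 12:00, and ends Jun 7 10:00 after Sana starts Jun 7 08:00 → overlap.
Hannah: starts Jun 7 09:00 before Sana ends Jun 7 12:00, and ends Jun 7 11:00 after Sana starts Jun 7 08:00 → overlap.
Marcus: starts Jun 7 13:00 at or after Sana ends Jun 7 12:00 → clear.
Ingrid: starts Jun 7 17:00 at or after Sana ends Jun 7 12:00 → clear.
Sana overlaps Hannah, Rohan.

No — it overlaps Hannah, Rohan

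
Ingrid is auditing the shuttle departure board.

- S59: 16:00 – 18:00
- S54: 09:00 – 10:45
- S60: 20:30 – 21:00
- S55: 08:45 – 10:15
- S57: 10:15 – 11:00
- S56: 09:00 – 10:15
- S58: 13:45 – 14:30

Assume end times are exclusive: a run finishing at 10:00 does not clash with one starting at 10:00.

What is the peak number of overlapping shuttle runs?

Walk through starts and ends in time order (an end at T is processed before a start at T):
08:45 start S55 → 1
09:00 start S54 → 2
09:00 start S56 → 3
10:15 end S55 → 2
10:15 end S56 → 1
10:15 start S57 → 2
10:45 end S54 → 1
11:00 end S57 → 0
13:45 start S58 → 1
14:30 end S58 → 0
16:00 start S59 → 1
18:00 end S59 → 0
20:30 start S60 → 1
21:00 end S60 → 0
Peak is 3, at 09:00 (S54, S55, S56).

3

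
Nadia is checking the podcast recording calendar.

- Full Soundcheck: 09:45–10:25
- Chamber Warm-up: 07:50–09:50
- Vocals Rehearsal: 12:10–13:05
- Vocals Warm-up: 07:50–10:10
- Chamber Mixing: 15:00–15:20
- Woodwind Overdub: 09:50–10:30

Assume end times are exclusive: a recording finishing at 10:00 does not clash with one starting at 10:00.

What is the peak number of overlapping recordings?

3

Sweep the timeline, counting +1 at each start and −1 at each end (ends before starts at a tie):
07:50 start Chamber Warm-up → 1
07:50 start Vocals Warm-up → 2
09:45 start Full Soundcheck → 3
09:50 end Chamber Warm-up → 2
09:50 start Woodwind Overdub → 3
10:10 end Vocals Warm-up → 2
10:25 end Full Soundcheck → 1
10:30 end Woodwind Overdub → 0
12:10 start Vocals Rehearsal → 1
13:05 end Vocals Rehearsal → 0
15:00 start Chamber Mixing → 1
15:20 end Chamber Mixing → 0
Peak is 3, at 09:45 (Chamber Warm-up, Full Soundcheck, Vocals Warm-up).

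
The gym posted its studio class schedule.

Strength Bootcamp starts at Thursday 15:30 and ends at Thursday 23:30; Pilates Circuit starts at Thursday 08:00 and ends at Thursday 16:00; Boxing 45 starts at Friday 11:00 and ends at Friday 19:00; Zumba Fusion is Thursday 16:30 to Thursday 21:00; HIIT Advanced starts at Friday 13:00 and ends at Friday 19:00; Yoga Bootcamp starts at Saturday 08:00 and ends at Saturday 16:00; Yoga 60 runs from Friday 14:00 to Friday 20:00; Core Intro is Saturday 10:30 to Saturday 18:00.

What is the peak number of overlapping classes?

Sweep the timeline, counting +1 at each start and −1 at each end (ends before starts at a tie):
Thursday 08:00 start Pilates Circuit → 1
Thursday 15:30 start Strength Bootcamp → 2
Thursday 16:00 end Pilates Circuit → 1
Thursday 16:30 start Zumba Fusion → 2
Thursday 21:00 end Zumba Fusion → 1
Thursday 23:30 end Strength Bootcamp → 0
Friday 11:00 start Boxing 45 → 1
Friday 13:00 start HIIT Advanced → 2
Friday 14:00 start Yoga 60 → 3
Friday 19:00 end Boxing 45 → 2
Friday 19:00 end HIIT Advanced → 1
Friday 20:00 end Yoga 60 → 0
Saturday 08:00 start Yoga Bootcamp → 1
Saturday 10:30 start Core Intro → 2
Saturday 16:00 end Yoga Bootcamp → 1
Saturday 18:00 end Core Intro → 0
Peak is 3, at Friday 14:00 (Boxing 45, HIIT Advanced, Yoga 60).

3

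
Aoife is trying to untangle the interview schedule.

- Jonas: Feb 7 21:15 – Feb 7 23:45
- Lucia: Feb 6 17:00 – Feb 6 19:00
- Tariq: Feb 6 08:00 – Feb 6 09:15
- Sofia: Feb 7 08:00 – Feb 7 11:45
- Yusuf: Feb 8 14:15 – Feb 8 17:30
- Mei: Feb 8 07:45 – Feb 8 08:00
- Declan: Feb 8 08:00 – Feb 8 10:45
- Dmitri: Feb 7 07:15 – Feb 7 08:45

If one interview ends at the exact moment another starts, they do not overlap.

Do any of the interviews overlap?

Yes

Sorted by start: Tariq, Lucia, Dmitri, Sofia, Jonas, Mei, Declan, Yusuf.
Lucia starts after Tariq ends — done with Tariq.
Dmitri starts after Lucia ends — done with Lucia.
Sofia starts before Dmitri ends → Dmitri and Sofia overlap.
That's a conflict, so the schedule is not conflict-free.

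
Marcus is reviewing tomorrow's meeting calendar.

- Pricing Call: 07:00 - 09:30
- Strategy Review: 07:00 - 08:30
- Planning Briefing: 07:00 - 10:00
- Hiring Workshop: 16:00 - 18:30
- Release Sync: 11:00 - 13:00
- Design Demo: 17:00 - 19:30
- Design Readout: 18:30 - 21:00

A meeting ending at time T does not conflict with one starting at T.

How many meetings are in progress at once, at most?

3

Walk through starts and ends in time order (an end at T is processed before a start at T):
07:00 start Planning Briefing → 1
07:00 start Pricing Call → 2
07:00 start Strategy Review → 3
08:30 end Strategy Review → 2
09:30 end Pricing Call → 1
10:00 end Planning Briefing → 0
11:00 start Release Sync → 1
13:00 end Release Sync → 0
16:00 start Hiring Workshop → 1
17:00 start Design Demo → 2
18:30 end Hiring Workshop → 1
18:30 start Design Readout → 2
19:30 end Design Demo → 1
21:00 end Design Readout → 0
Peak is 3, at 07:00 (Planning Briefing, Pricing Call, Strategy Review).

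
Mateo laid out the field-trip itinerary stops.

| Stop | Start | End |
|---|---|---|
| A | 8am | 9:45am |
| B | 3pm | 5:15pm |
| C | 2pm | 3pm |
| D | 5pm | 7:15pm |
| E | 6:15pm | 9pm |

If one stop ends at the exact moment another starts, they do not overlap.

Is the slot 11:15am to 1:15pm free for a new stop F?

A: ends 9:45am at or before F starts 11:15am → clear.
C: starts 2pm at or after F ends 1:15pm → clear.
B: starts 3pm at or after F ends 1:15pm → clear.
D: starts 5pm at or after F ends 1:15pm → clear.
E: starts 6:15pm at or after F ends 1:15pm → clear.

Yes — the slot is free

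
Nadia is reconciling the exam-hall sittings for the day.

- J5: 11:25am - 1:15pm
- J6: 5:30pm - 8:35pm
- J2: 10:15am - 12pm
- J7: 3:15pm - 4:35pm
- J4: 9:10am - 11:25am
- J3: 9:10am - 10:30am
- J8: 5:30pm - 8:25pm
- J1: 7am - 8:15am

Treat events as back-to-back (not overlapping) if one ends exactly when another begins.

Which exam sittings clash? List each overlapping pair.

Sorted by start: J1, J3, J4, J2, J5, J7, J6, J8.
J3 starts after J1 ends; J1 is clear from here.
J4 starts before J3 ends → J3 and J4 overlap.
J2 starts before J3 ends → J3 and J2 overlap.
J5 starts after J3 ends; J3 is clear from here.
J2 starts before J4 ends → J4 and J2 overlap.
J5 starts exactly when J4 ends (back-to-back, no overlap); J4 is clear from here.
J5 starts before J2 ends → J2 and J5 overlap.
J7 starts after J2 ends; J2 is clear from here.
J7 starts after J5 ends; J5 is clear from here.
J6 starts after J7 ends; J7 is clear from here.
J8 starts before J6 ends → J6 and J8 overlap.

J2 & J3, J2 & J4, J2 & J5, J3 & J4, J6 & J8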